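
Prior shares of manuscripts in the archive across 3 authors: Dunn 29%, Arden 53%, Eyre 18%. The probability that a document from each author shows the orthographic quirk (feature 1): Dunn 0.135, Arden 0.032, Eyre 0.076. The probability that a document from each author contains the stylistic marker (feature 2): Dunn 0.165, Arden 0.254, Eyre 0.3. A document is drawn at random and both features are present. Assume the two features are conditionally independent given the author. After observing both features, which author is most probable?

Dunn

Unnormalized posteriors (prior × likelihood):
  Dunn: 0.29 × 0.135 × 0.165 = 0.00645975
  Arden: 0.53 × 0.032 × 0.254 = 0.00430784
  Eyre: 0.18 × 0.076 × 0.3 = 0.004104
Sum = 0.01487159.
Largest term belongs to Dunn, so Dunn is most probable.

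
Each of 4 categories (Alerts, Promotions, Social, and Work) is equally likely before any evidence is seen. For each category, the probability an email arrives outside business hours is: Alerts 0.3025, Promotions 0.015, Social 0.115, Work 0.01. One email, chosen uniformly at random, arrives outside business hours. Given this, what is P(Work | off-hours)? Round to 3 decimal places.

0.023

With a uniform prior (1/4 each), posterior ∝ likelihood:
  Alerts: 0.3025
  Promotions: 0.015
  Social: 0.115
  Work: 0.01
Normalizing constant = 0.4425.
P(Work | evidence) = 0.01 / 0.4425 ≈ 0.023.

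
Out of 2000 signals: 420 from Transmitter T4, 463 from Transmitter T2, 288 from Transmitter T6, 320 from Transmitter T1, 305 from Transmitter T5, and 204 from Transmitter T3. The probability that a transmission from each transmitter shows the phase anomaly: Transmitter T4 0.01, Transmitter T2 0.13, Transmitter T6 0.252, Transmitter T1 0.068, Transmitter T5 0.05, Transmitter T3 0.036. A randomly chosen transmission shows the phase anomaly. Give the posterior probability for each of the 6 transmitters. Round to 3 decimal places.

Transmitter T4 0.023, Transmitter T2 0.332, Transmitter T6 0.400, Transmitter T1 0.120, Transmitter T5 0.084, Transmitter T3 0.041

Compute prior × likelihood for every hypothesis:
  Transmitter T4: 0.21 × 0.01 = 0.0021
  Transmitter T2: 0.2315 × 0.13 = 0.030095
  Transmitter T6: 0.144 × 0.252 = 0.036288
  Transmitter T1: 0.16 × 0.068 = 0.01088
  Transmitter T5: 0.1525 × 0.05 = 0.007625
  Transmitter T3: 0.102 × 0.036 = 0.003672
Sum = 0.09066.
P(Transmitter T4 | anomaly) = 0.0021/0.09066 ≈ 0.023
P(Transmitter T2 | anomaly) = 0.030095/0.09066 ≈ 0.332
P(Transmitter T6 | anomaly) = 0.036288/0.09066 ≈ 0.400
P(Transmitter T1 | anomaly) = 0.01088/0.09066 ≈ 0.120
P(Transmitter T5 | anomaly) = 0.007625/0.09066 ≈ 0.084
P(Transmitter T3 | anomaly) = 0.003672/0.09066 ≈ 0.041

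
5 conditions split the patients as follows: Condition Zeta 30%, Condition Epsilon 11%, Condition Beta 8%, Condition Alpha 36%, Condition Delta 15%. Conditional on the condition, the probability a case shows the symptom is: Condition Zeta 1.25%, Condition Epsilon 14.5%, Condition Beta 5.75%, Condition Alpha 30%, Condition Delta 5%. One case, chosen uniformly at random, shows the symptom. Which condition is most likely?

Condition Alpha

Prior × likelihood for each hypothesis:
  Condition Zeta: 0.3 × 0.0125 = 0.00375
  Condition Epsilon: 0.11 × 0.145 = 0.01595
  Condition Beta: 0.08 × 0.0575 = 0.0046
  Condition Alpha: 0.36 × 0.3 = 0.108
  Condition Delta: 0.15 × 0.05 = 0.0075
Normalizing constant = 0.1398.
Largest term belongs to Condition Alpha, so Condition Alpha is most probable.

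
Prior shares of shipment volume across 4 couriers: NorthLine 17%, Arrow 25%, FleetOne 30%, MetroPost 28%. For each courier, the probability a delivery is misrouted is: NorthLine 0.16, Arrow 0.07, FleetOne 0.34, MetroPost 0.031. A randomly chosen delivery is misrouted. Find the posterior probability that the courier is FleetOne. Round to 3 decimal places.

Compute prior × likelihood for every hypothesis:
  NorthLine: 0.17 × 0.16 = 0.0272
  Arrow: 0.25 × 0.07 = 0.0175
  FleetOne: 0.3 × 0.34 = 0.102
  MetroPost: 0.28 × 0.031 = 0.00868
Normalizing constant = 0.15538.
P(FleetOne | evidence) = 0.102 / 0.15538 ≈ 0.656.

0.656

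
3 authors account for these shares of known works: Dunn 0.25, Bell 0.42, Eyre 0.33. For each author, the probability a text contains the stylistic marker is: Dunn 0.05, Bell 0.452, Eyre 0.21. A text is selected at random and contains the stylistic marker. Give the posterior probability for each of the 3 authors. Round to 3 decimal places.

Unnormalized posteriors (prior × likelihood):
  Dunn: 0.25 × 0.05 = 0.0125
  Bell: 0.42 × 0.452 = 0.18984
  Eyre: 0.33 × 0.21 = 0.0693
Sum = 0.27164.
P(Dunn | marker) = 0.0125/0.27164 ≈ 0.046
P(Bell | marker) = 0.18984/0.27164 ≈ 0.699
P(Eyre | marker) = 0.0693/0.27164 ≈ 0.255

Dunn 0.046, Bell 0.699, Eyre 0.255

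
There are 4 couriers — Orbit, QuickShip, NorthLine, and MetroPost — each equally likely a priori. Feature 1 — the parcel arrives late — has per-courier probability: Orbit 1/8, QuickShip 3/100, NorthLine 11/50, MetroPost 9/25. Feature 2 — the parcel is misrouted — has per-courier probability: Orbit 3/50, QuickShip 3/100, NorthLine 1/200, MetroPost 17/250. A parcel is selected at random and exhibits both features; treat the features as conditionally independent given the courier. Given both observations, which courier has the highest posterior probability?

MetroPost

Since the prior is uniform, the posterior is proportional to the likelihood:
  Orbit: 0.125 × 0.06 = 0.0075
  QuickShip: 0.03 × 0.03 = 0.0009
  NorthLine: 0.22 × 0.005 = 0.0011
  MetroPost: 0.36 × 0.068 = 0.02448
Total = 0.03398.
Largest term belongs to MetroPost, so MetroPost is most probable.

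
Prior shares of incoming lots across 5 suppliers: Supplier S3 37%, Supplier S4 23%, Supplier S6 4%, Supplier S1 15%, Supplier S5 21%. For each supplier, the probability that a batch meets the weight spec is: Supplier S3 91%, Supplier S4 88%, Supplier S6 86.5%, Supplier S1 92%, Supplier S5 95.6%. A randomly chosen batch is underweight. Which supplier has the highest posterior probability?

Supplier S3

Taking complements, P(underweight | each) = Supplier S3 0.09, Supplier S4 0.12, Supplier S6 0.135, Supplier S1 0.08, Supplier S5 0.044.
Compute prior × likelihood for every hypothesis:
  Supplier S3: 0.37 × 0.09 = 0.0333
  Supplier S4: 0.23 × 0.12 = 0.0276
  Supplier S6: 0.04 × 0.135 = 0.0054
  Supplier S1: 0.15 × 0.08 = 0.012
  Supplier S5: 0.21 × 0.044 = 0.00924
Normalizing constant = 0.08754.
Largest term belongs to Supplier S3, so Supplier S3 is most probable.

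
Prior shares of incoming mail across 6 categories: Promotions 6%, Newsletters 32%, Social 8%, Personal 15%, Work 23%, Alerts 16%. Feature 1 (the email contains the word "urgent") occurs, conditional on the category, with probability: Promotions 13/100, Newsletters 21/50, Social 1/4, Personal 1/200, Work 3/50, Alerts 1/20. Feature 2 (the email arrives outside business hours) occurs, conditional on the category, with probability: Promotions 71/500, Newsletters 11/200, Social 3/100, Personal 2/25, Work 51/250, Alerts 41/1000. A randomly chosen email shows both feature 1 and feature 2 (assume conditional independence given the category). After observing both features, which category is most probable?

Prior × likelihood for each hypothesis:
  Promotions: 0.06 × 0.13 × 0.142 = 0.0011076
  Newsletters: 0.32 × 0.42 × 0.055 = 0.007392
  Social: 0.08 × 0.25 × 0.03 = 0.0006
  Personal: 0.15 × 0.005 × 0.08 = 0.00006
  Work: 0.23 × 0.06 × 0.204 = 0.0028152
  Alerts: 0.16 × 0.05 × 0.041 = 0.000328
Sum = 0.0123028.
Largest term belongs to Newsletters, so Newsletters is most probable.

Newsletters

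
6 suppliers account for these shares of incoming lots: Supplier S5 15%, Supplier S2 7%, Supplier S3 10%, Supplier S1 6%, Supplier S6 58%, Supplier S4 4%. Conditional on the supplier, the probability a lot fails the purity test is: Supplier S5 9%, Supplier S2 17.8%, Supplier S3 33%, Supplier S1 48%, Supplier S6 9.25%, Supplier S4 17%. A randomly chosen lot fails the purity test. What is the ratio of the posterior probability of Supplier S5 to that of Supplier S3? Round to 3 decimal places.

0.409

Prior × likelihood for each hypothesis:
  Supplier S5: 0.15 × 0.09 = 0.0135
  Supplier S2: 0.07 × 0.178 = 0.01246
  Supplier S3: 0.1 × 0.33 = 0.033
  Supplier S1: 0.06 × 0.48 = 0.0288
  Supplier S6: 0.58 × 0.0925 = 0.05365
  Supplier S4: 0.04 × 0.17 = 0.0068
Sum = 0.14821.
The ratio is 0.0135 / 0.033 (the normalizer cancels) = 0.409.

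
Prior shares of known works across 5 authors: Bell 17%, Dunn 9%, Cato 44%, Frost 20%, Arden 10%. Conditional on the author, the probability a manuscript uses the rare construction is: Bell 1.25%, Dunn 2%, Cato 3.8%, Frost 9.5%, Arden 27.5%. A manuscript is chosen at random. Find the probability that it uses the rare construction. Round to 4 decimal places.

0.0671

By Bayes' rule, posterior ∝ prior × likelihood:
  Bell: 0.17 × 0.0125 = 0.002125
  Dunn: 0.09 × 0.02 = 0.0018
  Cato: 0.44 × 0.038 = 0.01672
  Frost: 0.2 × 0.095 = 0.019
  Arden: 0.1 × 0.275 = 0.0275
P(rare-form) = 0.002125 + 0.0018 + 0.01672 + 0.019 + 0.0275 = 0.067145 → 0.0671.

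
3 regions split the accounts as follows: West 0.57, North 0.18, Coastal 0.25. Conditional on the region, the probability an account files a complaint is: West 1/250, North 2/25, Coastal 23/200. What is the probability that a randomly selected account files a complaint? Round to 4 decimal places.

0.0454

Compute prior × likelihood for every hypothesis:
  West: 0.57 × 0.004 = 0.00228
  North: 0.18 × 0.08 = 0.0144
  Coastal: 0.25 × 0.115 = 0.02875
P(complaint) = 0.00228 + 0.0144 + 0.02875 = 0.04543 → 0.0454.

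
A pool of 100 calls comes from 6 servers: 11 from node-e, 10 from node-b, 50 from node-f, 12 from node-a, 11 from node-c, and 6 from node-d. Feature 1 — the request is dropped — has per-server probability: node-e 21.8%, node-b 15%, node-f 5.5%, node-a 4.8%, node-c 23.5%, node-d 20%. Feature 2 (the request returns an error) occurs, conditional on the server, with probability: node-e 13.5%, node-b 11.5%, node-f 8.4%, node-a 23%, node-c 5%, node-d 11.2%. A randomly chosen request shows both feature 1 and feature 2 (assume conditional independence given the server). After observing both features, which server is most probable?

node-e

By Bayes' rule, posterior ∝ prior × likelihood:
  node-e: 0.11 × 0.218 × 0.135 = 0.0032373
  node-b: 0.1 × 0.15 × 0.115 = 0.001725
  node-f: 0.5 × 0.055 × 0.084 = 0.00231
  node-a: 0.12 × 0.048 × 0.23 = 0.0013248
  node-c: 0.11 × 0.235 × 0.05 = 0.0012925
  node-d: 0.06 × 0.2 × 0.112 = 0.001344
Normalizing constant = 0.0112336.
Largest term belongs to node-e, so node-e is most probable.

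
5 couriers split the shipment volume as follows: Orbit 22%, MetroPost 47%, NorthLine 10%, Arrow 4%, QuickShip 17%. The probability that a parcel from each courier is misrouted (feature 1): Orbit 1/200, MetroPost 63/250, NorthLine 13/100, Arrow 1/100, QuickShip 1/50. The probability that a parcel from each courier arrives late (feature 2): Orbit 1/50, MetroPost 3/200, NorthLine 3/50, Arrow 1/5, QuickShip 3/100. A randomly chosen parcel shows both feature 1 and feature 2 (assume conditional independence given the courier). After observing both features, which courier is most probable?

MetroPost

Unnormalized posteriors (prior × likelihood):
  Orbit: 0.22 × 0.005 × 0.02 = 0.000022
  MetroPost: 0.47 × 0.252 × 0.015 = 0.0017766
  NorthLine: 0.1 × 0.13 × 0.06 = 0.00078
  Arrow: 0.04 × 0.01 × 0.2 = 0.00008
  QuickShip: 0.17 × 0.02 × 0.03 = 0.000102
Total = 0.0027606.
Largest term belongs to MetroPost, so MetroPost is most probable.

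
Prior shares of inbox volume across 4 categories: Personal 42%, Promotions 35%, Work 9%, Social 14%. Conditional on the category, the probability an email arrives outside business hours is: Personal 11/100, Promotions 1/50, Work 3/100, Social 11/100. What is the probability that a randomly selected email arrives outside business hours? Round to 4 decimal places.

0.0713

Compute prior × likelihood for every hypothesis:
  Personal: 0.42 × 0.11 = 0.0462
  Promotions: 0.35 × 0.02 = 0.007
  Work: 0.09 × 0.03 = 0.0027
  Social: 0.14 × 0.11 = 0.0154
P(off-hours) = 0.0462 + 0.007 + 0.0027 + 0.0154 = 0.0713 → 0.0713.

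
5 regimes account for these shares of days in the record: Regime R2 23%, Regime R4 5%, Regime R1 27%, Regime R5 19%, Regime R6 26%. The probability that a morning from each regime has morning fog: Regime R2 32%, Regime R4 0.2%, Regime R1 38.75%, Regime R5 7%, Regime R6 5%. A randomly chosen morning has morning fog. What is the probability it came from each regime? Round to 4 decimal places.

By Bayes' rule, posterior ∝ prior × likelihood:
  Regime R2: 0.23 × 0.32 = 0.0736
  Regime R4: 0.05 × 0.002 = 0.0001
  Regime R1: 0.27 × 0.3875 = 0.104625
  Regime R5: 0.19 × 0.07 = 0.0133
  Regime R6: 0.26 × 0.05 = 0.013
Total = 0.204625.
P(Regime R2 | fog) = 0.0736/0.204625 ≈ 0.3597
P(Regime R4 | fog) = 0.0001/0.204625 ≈ 0.0005
P(Regime R1 | fog) = 0.104625/0.204625 ≈ 0.5113
P(Regime R5 | fog) = 0.0133/0.204625 ≈ 0.0650
P(Regime R6 | fog) = 0.013/0.204625 ≈ 0.0635
(Check: 0.3597+0.0005+0.5113+0.0650+0.0635 = 1.0000.)

Regime R2 0.3597, Regime R4 0.0005, Regime R1 0.5113, Regime R5 0.0650, Regime R6 0.0635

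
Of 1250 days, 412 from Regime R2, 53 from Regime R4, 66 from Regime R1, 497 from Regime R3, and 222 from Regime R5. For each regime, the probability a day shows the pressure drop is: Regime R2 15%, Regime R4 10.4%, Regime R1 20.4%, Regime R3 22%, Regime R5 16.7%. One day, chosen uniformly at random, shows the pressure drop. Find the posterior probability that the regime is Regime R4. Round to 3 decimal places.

Compute prior × likelihood for every hypothesis:
  Regime R2: 0.3296 × 0.15 = 0.04944
  Regime R4: 0.0424 × 0.104 = 0.0044096
  Regime R1: 0.0528 × 0.204 = 0.0107712
  Regime R3: 0.3976 × 0.22 = 0.087472
  Regime R5: 0.1776 × 0.167 = 0.0296592
Total = 0.181752.
P(Regime R4 | evidence) = 0.0044096 / 0.181752 ≈ 0.024.

0.024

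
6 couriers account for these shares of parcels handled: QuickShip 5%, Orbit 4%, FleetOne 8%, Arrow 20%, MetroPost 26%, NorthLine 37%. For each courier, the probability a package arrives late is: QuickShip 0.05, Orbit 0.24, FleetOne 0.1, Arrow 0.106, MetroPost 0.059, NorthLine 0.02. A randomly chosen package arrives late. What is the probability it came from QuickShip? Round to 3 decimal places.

0.039

Prior × likelihood for each hypothesis:
  QuickShip: 0.05 × 0.05 = 0.0025
  Orbit: 0.04 × 0.24 = 0.0096
  FleetOne: 0.08 × 0.1 = 0.008
  Arrow: 0.2 × 0.106 = 0.0212
  MetroPost: 0.26 × 0.059 = 0.01534
  NorthLine: 0.37 × 0.02 = 0.0074
Normalizing constant = 0.06404.
P(QuickShip | evidence) = 0.0025 / 0.06404 ≈ 0.039.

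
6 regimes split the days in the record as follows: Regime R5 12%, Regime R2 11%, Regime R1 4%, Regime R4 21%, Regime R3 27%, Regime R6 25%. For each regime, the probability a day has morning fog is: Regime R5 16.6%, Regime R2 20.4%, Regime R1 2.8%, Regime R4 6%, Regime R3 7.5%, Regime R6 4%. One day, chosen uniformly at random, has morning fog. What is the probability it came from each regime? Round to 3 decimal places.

Prior × likelihood for each hypothesis:
  Regime R5: 0.12 × 0.166 = 0.01992
  Regime R2: 0.11 × 0.204 = 0.02244
  Regime R1: 0.04 × 0.028 = 0.00112
  Regime R4: 0.21 × 0.06 = 0.0126
  Regime R3: 0.27 × 0.075 = 0.02025
  Regime R6: 0.25 × 0.04 = 0.01
Normalizing constant = 0.08633.
P(Regime R5 | fog) = 0.01992/0.08633 ≈ 0.231
P(Regime R2 | fog) = 0.02244/0.08633 ≈ 0.260
P(Regime R1 | fog) = 0.00112/0.08633 ≈ 0.013
P(Regime R4 | fog) = 0.0126/0.08633 ≈ 0.146
P(Regime R3 | fog) = 0.02025/0.08633 ≈ 0.235
P(Regime R6 | fog) = 0.01/0.08633 ≈ 0.116

Regime R5 0.231, Regime R2 0.260, Regime R1 0.013, Regime R4 0.146, Regime R3 0.235, Regime R6 0.116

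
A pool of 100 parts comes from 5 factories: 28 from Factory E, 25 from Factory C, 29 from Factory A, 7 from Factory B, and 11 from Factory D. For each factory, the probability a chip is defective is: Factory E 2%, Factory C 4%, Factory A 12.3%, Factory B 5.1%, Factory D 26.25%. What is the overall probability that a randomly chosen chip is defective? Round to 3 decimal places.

0.084

Compute prior × likelihood for every hypothesis:
  Factory E: 0.28 × 0.02 = 0.0056
  Factory C: 0.25 × 0.04 = 0.01
  Factory A: 0.29 × 0.123 = 0.03567
  Factory B: 0.07 × 0.051 = 0.00357
  Factory D: 0.11 × 0.2625 = 0.028875
P(defective) = 0.0056 + 0.01 + 0.03567 + 0.00357 + 0.028875 = 0.083715 → 0.084.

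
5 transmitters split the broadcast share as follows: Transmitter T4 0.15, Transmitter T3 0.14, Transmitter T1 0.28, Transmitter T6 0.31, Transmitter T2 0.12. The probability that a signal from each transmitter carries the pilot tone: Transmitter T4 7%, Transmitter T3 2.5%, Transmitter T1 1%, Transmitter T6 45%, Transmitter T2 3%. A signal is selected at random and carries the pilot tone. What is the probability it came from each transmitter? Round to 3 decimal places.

Unnormalized posteriors (prior × likelihood):
  Transmitter T4: 0.15 × 0.07 = 0.0105
  Transmitter T3: 0.14 × 0.025 = 0.0035
  Transmitter T1: 0.28 × 0.01 = 0.0028
  Transmitter T6: 0.31 × 0.45 = 0.1395
  Transmitter T2: 0.12 × 0.03 = 0.0036
Total = 0.1599.
P(Transmitter T4 | pilot) = 0.0105/0.1599 ≈ 0.066
P(Transmitter T3 | pilot) = 0.0035/0.1599 ≈ 0.022
P(Transmitter T1 | pilot) = 0.0028/0.1599 ≈ 0.018
P(Transmitter T6 | pilot) = 0.1395/0.1599 ≈ 0.872
P(Transmitter T2 | pilot) = 0.0036/0.1599 ≈ 0.023
(Check: 0.066+0.022+0.018+0.872+0.023 = 1.001.)

Transmitter T4 0.066, Transmitter T3 0.022, Transmitter T1 0.018, Transmitter T6 0.872, Transmitter T2 0.023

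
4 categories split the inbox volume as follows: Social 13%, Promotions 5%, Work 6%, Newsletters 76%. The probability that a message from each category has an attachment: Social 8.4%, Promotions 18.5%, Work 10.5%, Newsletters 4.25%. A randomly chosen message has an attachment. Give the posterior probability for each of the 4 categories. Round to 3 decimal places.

Social 0.186, Promotions 0.157, Work 0.107, Newsletters 0.550

By Bayes' rule, posterior ∝ prior × likelihood:
  Social: 0.13 × 0.084 = 0.01092
  Promotions: 0.05 × 0.185 = 0.00925
  Work: 0.06 × 0.105 = 0.0063
  Newsletters: 0.76 × 0.0425 = 0.0323
Total = 0.05877.
P(Social | attachment) = 0.01092/0.05877 ≈ 0.186
P(Promotions | attachment) = 0.00925/0.05877 ≈ 0.157
P(Work | attachment) = 0.0063/0.05877 ≈ 0.107
P(Newsletters | attachment) = 0.0323/0.05877 ≈ 0.550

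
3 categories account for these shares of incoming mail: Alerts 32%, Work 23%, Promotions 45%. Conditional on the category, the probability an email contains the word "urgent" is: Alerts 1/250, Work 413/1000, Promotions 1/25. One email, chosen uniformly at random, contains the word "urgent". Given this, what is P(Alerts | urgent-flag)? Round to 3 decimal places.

By Bayes' rule, posterior ∝ prior × likelihood:
  Alerts: 0.32 × 0.004 = 0.00128
  Work: 0.23 × 0.413 = 0.09499
  Promotions: 0.45 × 0.04 = 0.018
Normalizing constant = 0.11427.
P(Alerts | evidence) = 0.00128 / 0.11427 ≈ 0.011.

0.011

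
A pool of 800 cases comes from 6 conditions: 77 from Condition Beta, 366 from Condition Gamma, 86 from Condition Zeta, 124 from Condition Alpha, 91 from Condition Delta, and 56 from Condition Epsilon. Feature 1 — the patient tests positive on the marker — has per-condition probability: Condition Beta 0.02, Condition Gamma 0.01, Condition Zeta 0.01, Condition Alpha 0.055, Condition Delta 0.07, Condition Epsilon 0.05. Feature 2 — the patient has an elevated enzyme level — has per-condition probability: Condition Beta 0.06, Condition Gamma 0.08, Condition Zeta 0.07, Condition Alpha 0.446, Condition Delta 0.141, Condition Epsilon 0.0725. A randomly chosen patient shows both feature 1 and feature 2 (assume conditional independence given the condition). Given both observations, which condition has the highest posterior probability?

By Bayes' rule, posterior ∝ prior × likelihood:
  Condition Beta: 0.09625 × 0.02 × 0.06 = 0.0001155
  Condition Gamma: 0.4575 × 0.01 × 0.08 = 0.000366
  Condition Zeta: 0.1075 × 0.01 × 0.07 = 0.00007525
  Condition Alpha: 0.155 × 0.055 × 0.446 = 0.00380215
  Condition Delta: 0.11375 × 0.07 × 0.141 = 0.0011227125
  Condition Epsilon: 0.07 × 0.05 × 0.0725 = 0.00025375
Total = 0.0057353625.
Largest term belongs to Condition Alpha, so Condition Alpha is most probable.

Condition Alpha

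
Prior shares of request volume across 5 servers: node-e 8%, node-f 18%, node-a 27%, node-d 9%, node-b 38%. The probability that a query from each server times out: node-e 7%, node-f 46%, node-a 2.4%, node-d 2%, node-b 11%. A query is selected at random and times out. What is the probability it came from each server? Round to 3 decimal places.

Compute prior × likelihood for every hypothesis:
  node-e: 0.08 × 0.07 = 0.0056
  node-f: 0.18 × 0.46 = 0.0828
  node-a: 0.27 × 0.024 = 0.00648
  node-d: 0.09 × 0.02 = 0.0018
  node-b: 0.38 × 0.11 = 0.0418
Normalizing constant = 0.13848.
P(node-e | timeout) = 0.0056/0.13848 ≈ 0.040
P(node-f | timeout) = 0.0828/0.13848 ≈ 0.598
P(node-a | timeout) = 0.00648/0.13848 ≈ 0.047
P(node-d | timeout) = 0.0018/0.13848 ≈ 0.013
P(node-b | timeout) = 0.0418/0.13848 ≈ 0.302

node-e 0.040, node-f 0.598, node-a 0.047, node-d 0.013, node-b 0.302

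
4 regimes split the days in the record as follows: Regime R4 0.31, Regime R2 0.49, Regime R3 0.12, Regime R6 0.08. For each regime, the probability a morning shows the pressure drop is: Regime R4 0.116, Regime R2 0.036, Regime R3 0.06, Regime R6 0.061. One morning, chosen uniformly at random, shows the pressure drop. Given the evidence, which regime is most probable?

By Bayes' rule, posterior ∝ prior × likelihood:
  Regime R4: 0.31 × 0.116 = 0.03596
  Regime R2: 0.49 × 0.036 = 0.01764
  Regime R3: 0.12 × 0.06 = 0.0072
  Regime R6: 0.08 × 0.061 = 0.00488
Sum = 0.06568.
Largest term belongs to Regime R4, so Regime R4 is most probable.

Regime R4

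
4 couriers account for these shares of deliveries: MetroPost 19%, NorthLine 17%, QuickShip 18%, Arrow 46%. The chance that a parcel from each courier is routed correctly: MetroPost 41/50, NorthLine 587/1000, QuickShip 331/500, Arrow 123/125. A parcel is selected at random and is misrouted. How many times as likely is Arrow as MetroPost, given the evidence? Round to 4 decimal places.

Taking complements, P(misrouted | each) = MetroPost 0.18, NorthLine 0.413, QuickShip 0.338, Arrow 0.016.
Unnormalized posteriors (prior × likelihood):
  MetroPost: 0.19 × 0.18 = 0.0342
  NorthLine: 0.17 × 0.413 = 0.07021
  QuickShip: 0.18 × 0.338 = 0.06084
  Arrow: 0.46 × 0.016 = 0.00736
Normalizing constant = 0.17261.
The ratio is 0.00736 / 0.0342 (the normalizer cancels) = 0.2152.

0.2152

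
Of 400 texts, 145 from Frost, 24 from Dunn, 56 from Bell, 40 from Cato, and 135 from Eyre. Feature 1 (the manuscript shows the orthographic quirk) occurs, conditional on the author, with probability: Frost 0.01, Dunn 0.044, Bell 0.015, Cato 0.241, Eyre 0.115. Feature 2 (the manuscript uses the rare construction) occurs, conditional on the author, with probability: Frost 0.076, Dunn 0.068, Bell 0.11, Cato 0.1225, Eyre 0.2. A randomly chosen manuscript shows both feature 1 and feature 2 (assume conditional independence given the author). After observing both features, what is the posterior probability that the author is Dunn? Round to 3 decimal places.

0.016

Unnormalized posteriors (prior × likelihood):
  Frost: 0.3625 × 0.01 × 0.076 = 0.0002755
  Dunn: 0.06 × 0.044 × 0.068 = 0.00017952
  Bell: 0.14 × 0.015 × 0.11 = 0.000231
  Cato: 0.1 × 0.241 × 0.1225 = 0.00295225
  Eyre: 0.3375 × 0.115 × 0.2 = 0.0077625
Normalizing constant = 0.01140077.
P(Dunn | evidence) = 0.00017952 / 0.01140077 ≈ 0.016.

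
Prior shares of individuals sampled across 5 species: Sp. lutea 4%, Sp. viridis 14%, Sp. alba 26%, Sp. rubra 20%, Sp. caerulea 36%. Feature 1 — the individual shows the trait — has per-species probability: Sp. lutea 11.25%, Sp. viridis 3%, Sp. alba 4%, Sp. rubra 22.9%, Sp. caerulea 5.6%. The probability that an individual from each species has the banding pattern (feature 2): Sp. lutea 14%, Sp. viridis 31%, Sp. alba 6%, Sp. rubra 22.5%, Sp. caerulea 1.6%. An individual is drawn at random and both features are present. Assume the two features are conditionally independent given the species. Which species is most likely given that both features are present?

Sp. rubra

By Bayes' rule, posterior ∝ prior × likelihood:
  Sp. lutea: 0.04 × 0.1125 × 0.14 = 0.00063
  Sp. viridis: 0.14 × 0.03 × 0.31 = 0.001302
  Sp. alba: 0.26 × 0.04 × 0.06 = 0.000624
  Sp. rubra: 0.2 × 0.229 × 0.225 = 0.010305
  Sp. caerulea: 0.36 × 0.056 × 0.016 = 0.00032256
Total = 0.01318356.
Largest term belongs to Sp. rubra, so Sp. rubra is most probable.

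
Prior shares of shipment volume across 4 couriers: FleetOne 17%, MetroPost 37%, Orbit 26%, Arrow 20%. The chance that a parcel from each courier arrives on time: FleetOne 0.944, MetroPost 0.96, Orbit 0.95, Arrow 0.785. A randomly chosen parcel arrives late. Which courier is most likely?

Taking complements, P(late | each) = FleetOne 0.056, MetroPost 0.04, Orbit 0.05, Arrow 0.215.
Prior × likelihood for each hypothesis:
  FleetOne: 0.17 × 0.056 = 0.00952
  MetroPost: 0.37 × 0.04 = 0.0148
  Orbit: 0.26 × 0.05 = 0.013
  Arrow: 0.2 × 0.215 = 0.043
Total = 0.08032.
Largest term belongs to Arrow, so Arrow is most probable.

Arrow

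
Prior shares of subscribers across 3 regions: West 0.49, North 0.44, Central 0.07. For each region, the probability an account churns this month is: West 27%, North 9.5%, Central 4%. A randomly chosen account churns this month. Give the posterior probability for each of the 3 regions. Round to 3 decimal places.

West 0.748, North 0.236, Central 0.016

Compute prior × likelihood for every hypothesis:
  West: 0.49 × 0.27 = 0.1323
  North: 0.44 × 0.095 = 0.0418
  Central: 0.07 × 0.04 = 0.0028
Sum = 0.1769.
P(West | churn) = 0.1323/0.1769 ≈ 0.748
P(North | churn) = 0.0418/0.1769 ≈ 0.236
P(Central | churn) = 0.0028/0.1769 ≈ 0.016
(Check: 0.748+0.236+0.016 = 1.000.)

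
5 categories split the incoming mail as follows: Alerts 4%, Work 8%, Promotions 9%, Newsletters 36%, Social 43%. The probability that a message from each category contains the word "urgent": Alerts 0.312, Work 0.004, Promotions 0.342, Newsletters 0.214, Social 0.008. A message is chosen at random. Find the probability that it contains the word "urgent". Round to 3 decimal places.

0.124

Unnormalized posteriors (prior × likelihood):
  Alerts: 0.04 × 0.312 = 0.01248
  Work: 0.08 × 0.004 = 0.00032
  Promotions: 0.09 × 0.342 = 0.03078
  Newsletters: 0.36 × 0.214 = 0.07704
  Social: 0.43 × 0.008 = 0.00344
P(urgent-flag) = 0.01248 + 0.00032 + 0.03078 + 0.07704 + 0.00344 = 0.12406 → 0.124.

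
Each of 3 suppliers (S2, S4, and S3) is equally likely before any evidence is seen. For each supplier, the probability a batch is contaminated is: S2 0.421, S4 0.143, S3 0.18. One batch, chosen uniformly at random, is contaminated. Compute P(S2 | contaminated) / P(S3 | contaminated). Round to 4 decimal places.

With a uniform prior (1/3 each), posterior ∝ likelihood:
  S2: 0.421
  S4: 0.143
  S3: 0.18
Sum = 0.744.
The ratio is 0.421 / 0.18 (the normalizer cancels) = 2.3389.

2.3389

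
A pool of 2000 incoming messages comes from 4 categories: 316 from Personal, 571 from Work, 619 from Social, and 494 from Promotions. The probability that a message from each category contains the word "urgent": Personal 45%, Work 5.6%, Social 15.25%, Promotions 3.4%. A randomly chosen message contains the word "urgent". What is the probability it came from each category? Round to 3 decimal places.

Personal 0.498, Work 0.112, Social 0.331, Promotions 0.059

By Bayes' rule, posterior ∝ prior × likelihood:
  Personal: 0.158 × 0.45 = 0.0711
  Work: 0.2855 × 0.056 = 0.015988
  Social: 0.3095 × 0.1525 = 0.04719875
  Promotions: 0.247 × 0.034 = 0.008398
Normalizing constant = 0.14268475.
P(Personal | urgent-flag) = 0.0711/0.14268475 ≈ 0.498
P(Work | urgent-flag) = 0.015988/0.14268475 ≈ 0.112
P(Social | urgent-flag) = 0.04719875/0.14268475 ≈ 0.331
P(Promotions | urgent-flag) = 0.008398/0.14268475 ≈ 0.059
(Check: 0.498+0.112+0.331+0.059 = 1.000.)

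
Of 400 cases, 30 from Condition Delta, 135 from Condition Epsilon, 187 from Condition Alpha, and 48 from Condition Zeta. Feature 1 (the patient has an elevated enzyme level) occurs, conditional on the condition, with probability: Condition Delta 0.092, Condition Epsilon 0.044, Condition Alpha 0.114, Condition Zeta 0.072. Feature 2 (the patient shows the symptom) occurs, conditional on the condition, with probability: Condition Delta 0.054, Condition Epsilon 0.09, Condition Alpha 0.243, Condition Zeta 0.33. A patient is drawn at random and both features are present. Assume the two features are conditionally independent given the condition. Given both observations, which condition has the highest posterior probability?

Compute prior × likelihood for every hypothesis:
  Condition Delta: 0.075 × 0.092 × 0.054 = 0.0003726
  Condition Epsilon: 0.3375 × 0.044 × 0.09 = 0.0013365
  Condition Alpha: 0.4675 × 0.114 × 0.243 = 0.012950685
  Condition Zeta: 0.12 × 0.072 × 0.33 = 0.0028512
Normalizing constant = 0.017510985.
Largest term belongs to Condition Alpha, so Condition Alpha is most probable.

Condition Alpha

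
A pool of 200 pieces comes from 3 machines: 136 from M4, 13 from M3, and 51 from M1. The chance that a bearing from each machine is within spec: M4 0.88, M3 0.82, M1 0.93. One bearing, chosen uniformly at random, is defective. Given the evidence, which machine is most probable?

Taking complements, P(defective | each) = M4 0.12, M3 0.18, M1 0.07.
Compute prior × likelihood for every hypothesis:
  M4: 0.68 × 0.12 = 0.0816
  M3: 0.065 × 0.18 = 0.0117
  M1: 0.255 × 0.07 = 0.01785
Sum = 0.11115.
Largest term belongs to M4, so M4 is most probable.

M4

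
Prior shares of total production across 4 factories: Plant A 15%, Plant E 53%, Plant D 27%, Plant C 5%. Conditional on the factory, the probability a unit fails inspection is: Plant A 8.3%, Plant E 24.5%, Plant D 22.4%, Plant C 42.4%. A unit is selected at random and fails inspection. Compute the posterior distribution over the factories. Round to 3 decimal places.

By Bayes' rule, posterior ∝ prior × likelihood:
  Plant A: 0.15 × 0.083 = 0.01245
  Plant E: 0.53 × 0.245 = 0.12985
  Plant D: 0.27 × 0.224 = 0.06048
  Plant C: 0.05 × 0.424 = 0.0212
Sum = 0.22398.
P(Plant A | nonconforming) = 0.01245/0.22398 ≈ 0.056
P(Plant E | nonconforming) = 0.12985/0.22398 ≈ 0.580
P(Plant D | nonconforming) = 0.06048/0.22398 ≈ 0.270
P(Plant C | nonconforming) = 0.0212/0.22398 ≈ 0.095

Plant A 0.056, Plant E 0.580, Plant D 0.270, Plant C 0.095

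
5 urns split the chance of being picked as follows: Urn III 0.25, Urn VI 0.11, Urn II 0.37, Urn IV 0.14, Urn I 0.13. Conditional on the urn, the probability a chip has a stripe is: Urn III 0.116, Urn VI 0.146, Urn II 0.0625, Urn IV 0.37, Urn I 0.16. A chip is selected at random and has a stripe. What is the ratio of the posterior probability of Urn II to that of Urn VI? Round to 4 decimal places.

1.4399

Compute prior × likelihood for every hypothesis:
  Urn III: 0.25 × 0.116 = 0.029
  Urn VI: 0.11 × 0.146 = 0.01606
  Urn II: 0.37 × 0.0625 = 0.023125
  Urn IV: 0.14 × 0.37 = 0.0518
  Urn I: 0.13 × 0.16 = 0.0208
Normalizing constant = 0.140785.
The ratio is 0.023125 / 0.01606 (the normalizer cancels) = 1.4399.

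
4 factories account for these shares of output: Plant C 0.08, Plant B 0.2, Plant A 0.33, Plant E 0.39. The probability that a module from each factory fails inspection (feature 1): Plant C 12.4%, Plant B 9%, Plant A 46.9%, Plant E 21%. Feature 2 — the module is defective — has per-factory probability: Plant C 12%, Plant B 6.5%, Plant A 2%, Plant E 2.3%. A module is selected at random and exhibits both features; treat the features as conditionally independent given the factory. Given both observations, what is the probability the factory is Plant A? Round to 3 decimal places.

0.422

By Bayes' rule, posterior ∝ prior × likelihood:
  Plant C: 0.08 × 0.124 × 0.12 = 0.0011904
  Plant B: 0.2 × 0.09 × 0.065 = 0.00117
  Plant A: 0.33 × 0.469 × 0.02 = 0.0030954
  Plant E: 0.39 × 0.21 × 0.023 = 0.0018837
Sum = 0.0073395.
P(Plant A | evidence) = 0.0030954 / 0.0073395 ≈ 0.422.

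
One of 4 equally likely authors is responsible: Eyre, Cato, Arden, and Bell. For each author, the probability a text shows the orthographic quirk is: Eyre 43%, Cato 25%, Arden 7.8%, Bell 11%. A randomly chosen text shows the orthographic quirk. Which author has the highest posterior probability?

With a uniform prior (1/4 each), posterior ∝ likelihood:
  Eyre: 0.43
  Cato: 0.25
  Arden: 0.078
  Bell: 0.11
Sum = 0.868.
Largest term belongs to Eyre, so Eyre is most probable.

Eyre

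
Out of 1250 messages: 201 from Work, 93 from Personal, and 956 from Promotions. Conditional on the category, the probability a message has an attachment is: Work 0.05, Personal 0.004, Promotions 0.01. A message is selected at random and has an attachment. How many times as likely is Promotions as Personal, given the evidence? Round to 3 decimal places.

25.699

By Bayes' rule, posterior ∝ prior × likelihood:
  Work: 0.1608 × 0.05 = 0.00804
  Personal: 0.0744 × 0.004 = 0.0002976
  Promotions: 0.7648 × 0.01 = 0.007648
Normalizing constant = 0.0159856.
The ratio is 0.007648 / 0.0002976 (the normalizer cancels) = 25.699.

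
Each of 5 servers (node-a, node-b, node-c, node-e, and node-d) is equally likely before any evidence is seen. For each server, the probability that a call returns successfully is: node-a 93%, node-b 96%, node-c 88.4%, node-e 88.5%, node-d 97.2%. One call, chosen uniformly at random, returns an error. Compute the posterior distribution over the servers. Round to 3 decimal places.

Taking complements, P(error | each) = node-a 0.07, node-b 0.04, node-c 0.116, node-e 0.115, node-d 0.028.
With a uniform prior (1/5 each), posterior ∝ likelihood:
  node-a: 0.07
  node-b: 0.04
  node-c: 0.116
  node-e: 0.115
  node-d: 0.028
Total = 0.369.
P(node-a | error) = 0.07/0.369 ≈ 0.190
P(node-b | error) = 0.04/0.369 ≈ 0.108
P(node-c | error) = 0.116/0.369 ≈ 0.314
P(node-e | error) = 0.115/0.369 ≈ 0.312
P(node-d | error) = 0.028/0.369 ≈ 0.076

node-a 0.190, node-b 0.108, node-c 0.314, node-e 0.312, node-d 0.076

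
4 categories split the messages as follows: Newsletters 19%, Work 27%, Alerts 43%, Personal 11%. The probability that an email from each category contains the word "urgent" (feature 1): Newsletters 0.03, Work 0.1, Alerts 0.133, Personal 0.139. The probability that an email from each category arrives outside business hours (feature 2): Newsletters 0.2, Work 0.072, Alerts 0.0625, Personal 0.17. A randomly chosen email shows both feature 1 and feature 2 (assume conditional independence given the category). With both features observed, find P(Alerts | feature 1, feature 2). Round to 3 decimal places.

0.386

Compute prior × likelihood for every hypothesis:
  Newsletters: 0.19 × 0.03 × 0.2 = 0.00114
  Work: 0.27 × 0.1 × 0.072 = 0.001944
  Alerts: 0.43 × 0.133 × 0.0625 = 0.003574375
  Personal: 0.11 × 0.139 × 0.17 = 0.0025993
Normalizing constant = 0.009257675.
P(Alerts | evidence) = 0.003574375 / 0.009257675 ≈ 0.386.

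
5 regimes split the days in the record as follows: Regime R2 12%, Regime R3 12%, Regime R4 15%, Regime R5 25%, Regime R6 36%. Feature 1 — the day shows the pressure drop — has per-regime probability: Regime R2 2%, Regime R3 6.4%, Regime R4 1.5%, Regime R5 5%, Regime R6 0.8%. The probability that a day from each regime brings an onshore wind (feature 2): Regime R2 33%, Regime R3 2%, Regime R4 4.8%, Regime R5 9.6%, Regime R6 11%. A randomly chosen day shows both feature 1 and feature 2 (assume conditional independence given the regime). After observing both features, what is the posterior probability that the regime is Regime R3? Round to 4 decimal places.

Prior × likelihood for each hypothesis:
  Regime R2: 0.12 × 0.02 × 0.33 = 0.000792
  Regime R3: 0.12 × 0.064 × 0.02 = 0.0001536
  Regime R4: 0.15 × 0.015 × 0.048 = 0.000108
  Regime R5: 0.25 × 0.05 × 0.096 = 0.0012
  Regime R6: 0.36 × 0.008 × 0.11 = 0.0003168
Total = 0.0025704.
P(Regime R3 | evidence) = 0.0001536 / 0.0025704 ≈ 0.0598.

0.0598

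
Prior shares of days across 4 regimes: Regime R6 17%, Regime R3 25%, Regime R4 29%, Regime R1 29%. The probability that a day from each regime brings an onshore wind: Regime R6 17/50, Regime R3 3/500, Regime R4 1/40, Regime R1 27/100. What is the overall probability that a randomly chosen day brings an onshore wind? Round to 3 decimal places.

0.145

By Bayes' rule, posterior ∝ prior × likelihood:
  Regime R6: 0.17 × 0.34 = 0.0578
  Regime R3: 0.25 × 0.006 = 0.0015
  Regime R4: 0.29 × 0.025 = 0.00725
  Regime R1: 0.29 × 0.27 = 0.0783
P(onshore) = 0.0578 + 0.0015 + 0.00725 + 0.0783 = 0.14485 → 0.145.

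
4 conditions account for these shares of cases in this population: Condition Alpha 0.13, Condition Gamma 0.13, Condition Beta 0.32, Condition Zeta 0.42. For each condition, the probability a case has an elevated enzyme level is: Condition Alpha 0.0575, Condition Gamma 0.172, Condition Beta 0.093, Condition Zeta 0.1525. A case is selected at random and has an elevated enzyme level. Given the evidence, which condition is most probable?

Condition Zeta

Compute prior × likelihood for every hypothesis:
  Condition Alpha: 0.13 × 0.0575 = 0.007475
  Condition Gamma: 0.13 × 0.172 = 0.02236
  Condition Beta: 0.32 × 0.093 = 0.02976
  Condition Zeta: 0.42 × 0.1525 = 0.06405
Total = 0.123645.
Largest term belongs to Condition Zeta, so Condition Zeta is most probable.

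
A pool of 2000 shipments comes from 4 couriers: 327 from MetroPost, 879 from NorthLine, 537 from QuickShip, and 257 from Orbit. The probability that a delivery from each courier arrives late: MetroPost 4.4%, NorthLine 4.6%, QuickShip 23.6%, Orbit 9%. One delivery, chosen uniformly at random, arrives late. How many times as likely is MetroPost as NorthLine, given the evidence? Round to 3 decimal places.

0.356

Compute prior × likelihood for every hypothesis:
  MetroPost: 0.1635 × 0.044 = 0.007194
  NorthLine: 0.4395 × 0.046 = 0.020217
  QuickShip: 0.2685 × 0.236 = 0.063366
  Orbit: 0.1285 × 0.09 = 0.011565
Normalizing constant = 0.102342.
The ratio is 0.007194 / 0.020217 (the normalizer cancels) = 0.356.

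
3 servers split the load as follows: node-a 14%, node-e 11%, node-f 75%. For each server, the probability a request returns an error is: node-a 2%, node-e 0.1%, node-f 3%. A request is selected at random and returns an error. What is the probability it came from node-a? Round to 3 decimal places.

0.110

Compute prior × likelihood for every hypothesis:
  node-a: 0.14 × 0.02 = 0.0028
  node-e: 0.11 × 0.001 = 0.00011
  node-f: 0.75 × 0.03 = 0.0225
Normalizing constant = 0.02541.
P(node-a | evidence) = 0.0028 / 0.02541 ≈ 0.110.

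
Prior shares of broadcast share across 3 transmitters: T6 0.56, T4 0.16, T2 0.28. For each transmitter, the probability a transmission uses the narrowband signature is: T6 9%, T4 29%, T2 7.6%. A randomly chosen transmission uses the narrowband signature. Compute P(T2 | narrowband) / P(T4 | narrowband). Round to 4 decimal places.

0.4586

Unnormalized posteriors (prior × likelihood):
  T6: 0.56 × 0.09 = 0.0504
  T4: 0.16 × 0.29 = 0.0464
  T2: 0.28 × 0.076 = 0.02128
Normalizing constant = 0.11808.
The ratio is 0.02128 / 0.0464 (the normalizer cancels) = 0.4586.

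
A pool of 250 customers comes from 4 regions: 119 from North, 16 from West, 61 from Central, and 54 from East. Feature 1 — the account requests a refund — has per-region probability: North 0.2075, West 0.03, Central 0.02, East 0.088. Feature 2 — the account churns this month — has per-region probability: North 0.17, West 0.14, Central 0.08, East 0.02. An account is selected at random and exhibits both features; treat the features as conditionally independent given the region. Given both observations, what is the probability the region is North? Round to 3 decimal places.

Compute prior × likelihood for every hypothesis:
  North: 0.476 × 0.2075 × 0.17 = 0.0167909
  West: 0.064 × 0.03 × 0.14 = 0.0002688
  Central: 0.244 × 0.02 × 0.08 = 0.0003904
  East: 0.216 × 0.088 × 0.02 = 0.00038016
Normalizing constant = 0.01783026.
P(North | evidence) = 0.0167909 / 0.01783026 ≈ 0.942.

0.942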